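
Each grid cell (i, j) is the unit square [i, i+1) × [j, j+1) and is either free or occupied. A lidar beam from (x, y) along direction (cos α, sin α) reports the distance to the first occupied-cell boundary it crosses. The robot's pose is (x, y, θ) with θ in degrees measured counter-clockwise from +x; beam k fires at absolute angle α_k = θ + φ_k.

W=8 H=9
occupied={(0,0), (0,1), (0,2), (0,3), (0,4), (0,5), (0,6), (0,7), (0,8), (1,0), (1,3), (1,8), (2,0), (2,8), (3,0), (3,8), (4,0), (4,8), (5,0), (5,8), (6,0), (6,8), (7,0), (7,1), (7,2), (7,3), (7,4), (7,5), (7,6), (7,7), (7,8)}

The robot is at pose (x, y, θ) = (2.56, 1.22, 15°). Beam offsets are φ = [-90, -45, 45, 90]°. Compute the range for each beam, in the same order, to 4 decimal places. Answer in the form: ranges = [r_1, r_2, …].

beam 1: φ=-90°, α=285°
  dir = (cos 285°, sin 285°) = (0.2588, -0.9659); from cell (2,1)
  next x-line at t=1.7000, next y-line at t=0.2278; Δt_x=3.8637, Δt_y=1.0353
    y: enter (2,0) at t=0.2278 ← occupied
  → r_1 = 0.2278
beam 2: φ=-45°, α=330°
  dir = (cos 330°, sin 330°) = (0.8660, -0.5000); from cell (2,1)
  next x-line at t=0.5081, next y-line at t=0.4400; Δt_x=1.1547, Δt_y=2.0000
    y: enter (2,0) at t=0.4400 ← occupied
  → r_2 = 0.4400
beam 3: φ=45°, α=60°
  dir = (cos 60°, sin 60°) = (0.5000, 0.8660); from cell (2,1)
  next x-line at t=0.8800, next y-line at t=0.9007; Δt_x=2.0000, Δt_y=1.1547
    x: enter (3,1) at t=0.8800
    y: enter (3,2) at t=0.9007
    y: enter (3,3) at t=2.0554
    x: enter (4,3) at t=2.8800
    y: enter (4,4) at t=3.2101
    y: enter (4,5) at t=4.3648
    x: enter (5,5) at t=4.8800
    y: enter (5,6) at t=5.5195
    y: enter (5,7) at t=6.6742
    x: enter (6,7) at t=6.8800
    y: enter (6,8) at t=7.8289 ← occupied
  → r_3 = 7.8289
beam 4: φ=90°, α=105°
  dir = (cos 105°, sin 105°) = (-0.2588, 0.9659); from cell (2,1)
  next x-line at t=2.1637, next y-line at t=0.8075; Δt_x=3.8637, Δt_y=1.0353
    y: enter (2,2) at t=0.8075
    y: enter (2,3) at t=1.8428
    x: enter (1,3) at t=2.1637 ← occupied
  → r_4 = 2.1637

ranges = [0.2278, 0.4400, 7.8289, 2.1637]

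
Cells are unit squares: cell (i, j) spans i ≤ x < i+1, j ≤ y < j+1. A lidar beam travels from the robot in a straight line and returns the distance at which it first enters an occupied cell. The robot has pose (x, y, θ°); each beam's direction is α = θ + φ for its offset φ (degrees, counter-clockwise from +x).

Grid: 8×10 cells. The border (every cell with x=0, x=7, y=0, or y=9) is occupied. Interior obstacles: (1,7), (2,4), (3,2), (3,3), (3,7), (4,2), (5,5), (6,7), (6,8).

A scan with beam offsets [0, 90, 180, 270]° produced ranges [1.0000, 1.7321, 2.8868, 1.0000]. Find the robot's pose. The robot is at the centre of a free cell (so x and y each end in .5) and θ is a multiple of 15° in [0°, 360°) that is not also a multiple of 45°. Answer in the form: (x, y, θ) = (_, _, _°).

Candidates: 39 free-cell centres × 16 headings = 624 poses. Raycast each; keep the one whose scan matches to 4 dp.
  (6.5, 3.5, 345°): beam 1 = 0.5176 ≠ 1.0000 ✗
  (1.5, 8.5, 15°): beam 1 = 1.9319 ≠ 1.0000 ✗
  (1.5, 3.5, 195°): beam 1 = 0.5176 ≠ 1.0000 ✗
  …
  (2.5, 6.5, 120°): r_1=1.0000, r_2=1.7321, r_3=2.8868, r_4=1.0000 — all match ✓
Unique over the lattice → pose = (2.5, 6.5, 120°).

(x, y, θ) = (2.5, 6.5, 120°)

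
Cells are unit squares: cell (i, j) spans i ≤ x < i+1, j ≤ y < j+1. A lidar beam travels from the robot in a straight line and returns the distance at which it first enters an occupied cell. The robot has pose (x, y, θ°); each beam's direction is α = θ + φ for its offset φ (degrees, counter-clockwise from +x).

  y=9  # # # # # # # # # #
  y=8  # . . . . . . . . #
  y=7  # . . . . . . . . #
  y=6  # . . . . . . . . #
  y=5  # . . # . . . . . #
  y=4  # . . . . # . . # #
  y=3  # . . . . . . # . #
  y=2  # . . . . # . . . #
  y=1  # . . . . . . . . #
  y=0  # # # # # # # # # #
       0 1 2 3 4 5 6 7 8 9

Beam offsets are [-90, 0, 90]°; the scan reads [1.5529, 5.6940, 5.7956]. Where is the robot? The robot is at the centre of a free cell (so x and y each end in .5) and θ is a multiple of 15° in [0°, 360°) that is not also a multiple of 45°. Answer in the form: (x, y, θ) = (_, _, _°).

(x, y, θ) = (2.5, 6.5, 255°)

Candidates: 59 free-cell centres × 16 headings = 944 poses. Raycast each; keep the one whose scan matches to 4 dp.
  (5.5, 7.5, 75°): beam 1 = 3.6235 ≠ 1.5529 ✗
  (7.5, 2.5, 150°): beam 1 = 0.5774 ≠ 1.5529 ✗
  (8.5, 1.5, 195°): beam 1 = 1.9319 ≠ 1.5529 ✗
  …
  (2.5, 6.5, 255°): r_1=1.5529, r_2=5.6940, r_3=5.7956 — all match ✓
Only this pose fits every beam.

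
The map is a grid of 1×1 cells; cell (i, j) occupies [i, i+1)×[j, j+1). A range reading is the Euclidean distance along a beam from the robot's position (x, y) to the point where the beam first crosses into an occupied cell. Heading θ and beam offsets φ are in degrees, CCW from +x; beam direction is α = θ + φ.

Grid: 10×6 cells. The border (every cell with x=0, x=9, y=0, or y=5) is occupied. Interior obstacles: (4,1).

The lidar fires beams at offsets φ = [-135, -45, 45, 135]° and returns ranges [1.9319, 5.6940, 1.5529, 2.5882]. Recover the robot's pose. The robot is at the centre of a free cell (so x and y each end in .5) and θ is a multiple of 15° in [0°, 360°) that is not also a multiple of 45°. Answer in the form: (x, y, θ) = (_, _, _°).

(x, y, θ) = (3.5, 3.5, 60°)

Enumerate (i+0.5, j+0.5, θ) over the 31 free cells and 16 admissible headings. For each, cast all 4 beams and compare to the given ranges.
  (1.5, 4.5, 210°): beam 1 = 0.5176 ≠ 1.9319 ✗
  (3.5, 3.5, 345°): beam 1 = 2.8868 ≠ 1.9319 ✗
  (1.5, 1.5, 120°): beam 2 = 3.6235 ≠ 5.6940 ✗
  (5.5, 1.5, 105°): beam 1 = 1.0000 ≠ 1.9319 ✗
  …
  (3.5, 3.5, 60°): r_1=1.9319, r_2=5.6940, r_3=1.5529, r_4=2.5882 — all match ✓
Unique over the lattice → pose = (3.5, 3.5, 60°).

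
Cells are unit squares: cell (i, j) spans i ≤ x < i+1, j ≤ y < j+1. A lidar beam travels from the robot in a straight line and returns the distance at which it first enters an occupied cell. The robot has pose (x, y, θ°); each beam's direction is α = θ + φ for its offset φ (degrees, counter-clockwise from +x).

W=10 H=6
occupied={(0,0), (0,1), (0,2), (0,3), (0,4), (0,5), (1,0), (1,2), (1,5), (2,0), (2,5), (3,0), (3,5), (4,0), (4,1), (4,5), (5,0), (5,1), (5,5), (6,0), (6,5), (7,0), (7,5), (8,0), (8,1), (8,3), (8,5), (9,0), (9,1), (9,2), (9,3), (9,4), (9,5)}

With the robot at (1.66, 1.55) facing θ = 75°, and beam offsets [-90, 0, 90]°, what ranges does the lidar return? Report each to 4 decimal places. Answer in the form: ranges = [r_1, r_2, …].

ranges = [2.1250, 0.4659, 0.6833]

beam 1: φ=-90°, α=345°
  d=(0.9659,-0.2588)  start (1,1)  tX=0.3520 tY=2.1250  stride 1/|dx|=1.0353 1/|dy|=3.8637
    cross x-line → (2,1), t=0.3520
    cross x-line → (3,1), t=1.3873
    cross y-line → (3,0), t=2.1250 (wall)
  → r_1 = 2.1250
beam 2: φ=0°, α=75°
  d=(0.2588,0.9659)  start (1,1)  tX=1.3137 tY=0.4659  stride 1/|dx|=3.8637 1/|dy|=1.0353
    cross y-line → (1,2), t=0.4659 (wall)
  → r_2 = 0.4659
beam 3: φ=90°, α=165°
  d=(-0.9659,0.2588)  start (1,1)  tX=0.6833 tY=1.7387  stride 1/|dx|=1.0353 1/|dy|=3.8637
    cross x-line → (0,1), t=0.6833 (wall)
  → r_3 = 0.6833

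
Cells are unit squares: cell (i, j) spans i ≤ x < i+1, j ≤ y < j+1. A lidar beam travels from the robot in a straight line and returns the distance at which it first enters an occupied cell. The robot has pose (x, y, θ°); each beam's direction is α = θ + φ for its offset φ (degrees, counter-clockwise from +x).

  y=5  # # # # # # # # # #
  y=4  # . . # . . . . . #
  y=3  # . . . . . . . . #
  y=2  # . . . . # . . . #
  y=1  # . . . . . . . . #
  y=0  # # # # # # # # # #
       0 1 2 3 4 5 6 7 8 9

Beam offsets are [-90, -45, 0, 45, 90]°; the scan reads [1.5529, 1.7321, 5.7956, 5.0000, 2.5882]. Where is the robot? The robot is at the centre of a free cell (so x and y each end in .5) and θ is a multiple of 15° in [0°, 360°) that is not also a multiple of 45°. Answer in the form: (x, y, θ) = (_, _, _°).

(x, y, θ) = (1.5, 2.5, 345°)

The pose lattice has 30·16 = 480 candidates. Test each by forward raycasting.
  (6.5, 3.5, 210°): beam 1 = 1.7321 ≠ 1.5529 ✗
  (4.5, 2.5, 75°): beam 1 = 0.5176 ≠ 1.5529 ✗
  (7.5, 4.5, 60°): beam 1 = 1.7321 ≠ 1.5529 ✗
  (3.5, 2.5, 210°): beam 1 = 2.8868 ≠ 1.5529 ✗
  …
  (1.5, 2.5, 345°): r_1=1.5529, r_2=1.7321, r_3=5.7956, r_4=5.0000, r_5=2.5882 — all match ✓
Only this pose fits every beam.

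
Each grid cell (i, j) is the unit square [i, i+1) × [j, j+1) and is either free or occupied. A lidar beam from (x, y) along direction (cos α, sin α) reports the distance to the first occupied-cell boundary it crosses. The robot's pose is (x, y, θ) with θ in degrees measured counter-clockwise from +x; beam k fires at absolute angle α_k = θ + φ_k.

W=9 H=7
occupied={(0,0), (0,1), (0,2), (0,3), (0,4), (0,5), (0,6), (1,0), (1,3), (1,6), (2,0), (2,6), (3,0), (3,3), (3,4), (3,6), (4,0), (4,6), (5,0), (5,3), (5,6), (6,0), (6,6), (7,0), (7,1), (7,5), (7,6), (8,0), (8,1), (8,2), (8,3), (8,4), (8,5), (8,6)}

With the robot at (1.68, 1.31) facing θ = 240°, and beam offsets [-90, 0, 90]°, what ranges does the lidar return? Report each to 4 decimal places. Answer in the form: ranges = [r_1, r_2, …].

ranges = [0.7852, 0.3580, 0.6200]

beam 1: φ=-90°, α=150°
  dir = (cos 150°, sin 150°) = (-0.8660, 0.5000); from cell (1,1)
  next x-line at t=0.7852, next y-line at t=1.3800; Δt_x=1.1547, Δt_y=2.0000
    x: enter (0,1) at t=0.7852 ← occupied
  → r_1 = 0.7852
beam 2: φ=0°, α=240°
  dir = (cos 240°, sin 240°) = (-0.5000, -0.8660); from cell (1,1)
  next x-line at t=1.3600, next y-line at t=0.3580; Δt_x=2.0000, Δt_y=1.1547
    y: enter (1,0) at t=0.3580 ← occupied
  → r_2 = 0.3580
beam 3: φ=90°, α=330°
  dir = (cos 330°, sin 330°) = (0.8660, -0.5000); from cell (1,1)
  next x-line at t=0.3695, next y-line at t=0.6200; Δt_x=1.1547, Δt_y=2.0000
    x: enter (2,1) at t=0.3695
    y: enter (2,0) at t=0.6200 ← occupied
  → r_3 = 0.6200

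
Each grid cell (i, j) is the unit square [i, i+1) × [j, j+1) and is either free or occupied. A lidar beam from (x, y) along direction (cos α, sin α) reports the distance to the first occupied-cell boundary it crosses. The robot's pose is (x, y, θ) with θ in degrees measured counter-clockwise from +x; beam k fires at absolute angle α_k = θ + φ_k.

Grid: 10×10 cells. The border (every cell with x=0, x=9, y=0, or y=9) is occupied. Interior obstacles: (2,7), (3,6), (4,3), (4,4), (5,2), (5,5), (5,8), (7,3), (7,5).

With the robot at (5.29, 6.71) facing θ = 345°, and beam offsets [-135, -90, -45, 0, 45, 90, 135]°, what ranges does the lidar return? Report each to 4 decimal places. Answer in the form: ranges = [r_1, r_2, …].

beam 1: φ=-135°, α=210°
  direction (-0.8660, -0.5000); cell (5,6); t to first gridline: x 0.3349, y 1.4200 (then +1.1547 / +2.0000)
    (4,6) via x @ 0.3349
    (4,5) via y @ 1.4200
    (3,5) via x @ 1.4896
    (2,5) via x @ 2.6443
    (2,4) via y @ 3.4200
    (1,4) via x @ 3.7990
    (0,4) via x @ 4.9537  # hit
  → r_1 = 4.9537
beam 2: φ=-90°, α=255°
  direction (-0.2588, -0.9659); cell (5,6); t to first gridline: x 1.1205, y 0.7350 (then +3.8637 / +1.0353)
    (5,5) via y @ 0.7350  # hit
  → r_2 = 0.7350
beam 3: φ=-45°, α=300°
  direction (0.5000, -0.8660); cell (5,6); t to first gridline: x 1.4200, y 0.8198 (then +2.0000 / +1.1547)
    (5,5) via y @ 0.8198  # hit
  → r_3 = 0.8198
beam 4: φ=0°, α=345°
  direction (0.9659, -0.2588); cell (5,6); t to first gridline: x 0.7350, y 2.7432 (then +1.0353 / +3.8637)
    (6,6) via x @ 0.7350
    (7,6) via x @ 1.7703
    (7,5) via y @ 2.7432  # hit
  → r_4 = 2.7432
beam 5: φ=45°, α=30°
  direction (0.8660, 0.5000); cell (5,6); t to first gridline: x 0.8198, y 0.5800 (then +1.1547 / +2.0000)
    (5,7) via y @ 0.5800
    (6,7) via x @ 0.8198
    (7,7) via x @ 1.9745
    (7,8) via y @ 2.5800
    (8,8) via x @ 3.1292
    (9,8) via x @ 4.2839  # hit
  → r_5 = 4.2839
beam 6: φ=90°, α=75°
  direction (0.2588, 0.9659); cell (5,6); t to first gridline: x 2.7432, y 0.3002 (then +3.8637 / +1.0353)
    (5,7) via y @ 0.3002
    (5,8) via y @ 1.3355  # hit
  → r_6 = 1.3355
beam 7: φ=135°, α=120°
  direction (-0.5000, 0.8660); cell (5,6); t to first gridline: x 0.5800, y 0.3349 (then +2.0000 / +1.1547)
    (5,7) via y @ 0.3349
    (4,7) via x @ 0.5800
    (4,8) via y @ 1.4896
    (3,8) via x @ 2.5800
    (3,9) via y @ 2.6443  # hit
  → r_7 = 2.6443

ranges = [4.9537, 0.7350, 0.8198, 2.7432, 4.2839, 1.3355, 2.6443]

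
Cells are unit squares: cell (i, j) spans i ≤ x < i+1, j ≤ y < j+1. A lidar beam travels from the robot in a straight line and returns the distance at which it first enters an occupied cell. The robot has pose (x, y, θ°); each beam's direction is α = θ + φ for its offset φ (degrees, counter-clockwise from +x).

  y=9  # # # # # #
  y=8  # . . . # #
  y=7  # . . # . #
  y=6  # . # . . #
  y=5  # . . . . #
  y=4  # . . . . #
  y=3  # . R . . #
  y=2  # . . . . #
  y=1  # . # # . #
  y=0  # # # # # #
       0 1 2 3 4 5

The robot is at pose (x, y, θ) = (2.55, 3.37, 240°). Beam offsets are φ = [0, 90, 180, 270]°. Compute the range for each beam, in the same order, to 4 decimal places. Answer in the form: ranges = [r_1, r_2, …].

beam 1: φ=0°, α=240°
  d=(-0.5000,-0.8660)  start (2,3)  tX=1.1000 tY=0.4272  stride 1/|dx|=2.0000 1/|dy|=1.1547
    cross y-line → (2,2), t=0.4272
    cross x-line → (1,2), t=1.1000
    cross y-line → (1,1), t=1.5819
    cross y-line → (1,0), t=2.7366 (wall)
  → r_1 = 2.7366
beam 2: φ=90°, α=330°
  d=(0.8660,-0.5000)  start (2,3)  tX=0.5196 tY=0.7400  stride 1/|dx|=1.1547 1/|dy|=2.0000
    cross x-line → (3,3), t=0.5196
    cross y-line → (3,2), t=0.7400
    cross x-line → (4,2), t=1.6743
    cross y-line → (4,1), t=2.7400
    cross x-line → (5,1), t=2.8290 (wall)
  → r_2 = 2.8290
beam 3: φ=180°, α=60°
  d=(0.5000,0.8660)  start (2,3)  tX=0.9000 tY=0.7275  stride 1/|dx|=2.0000 1/|dy|=1.1547
    cross y-line → (2,4), t=0.7275
    cross x-line → (3,4), t=0.9000
    cross y-line → (3,5), t=1.8822
    cross x-line → (4,5), t=2.9000
    cross y-line → (4,6), t=3.0369
    cross y-line → (4,7), t=4.1916
    cross x-line → (5,7), t=4.9000 (wall)
  → r_3 = 4.9000
beam 4: φ=270°, α=150°
  d=(-0.8660,0.5000)  start (2,3)  tX=0.6351 tY=1.2600  stride 1/|dx|=1.1547 1/|dy|=2.0000
    cross x-line → (1,3), t=0.6351
    cross y-line → (1,4), t=1.2600
    cross x-line → (0,4), t=1.7898 (wall)
  → r_4 = 1.7898

ranges = [2.7366, 2.8290, 4.9000, 1.7898]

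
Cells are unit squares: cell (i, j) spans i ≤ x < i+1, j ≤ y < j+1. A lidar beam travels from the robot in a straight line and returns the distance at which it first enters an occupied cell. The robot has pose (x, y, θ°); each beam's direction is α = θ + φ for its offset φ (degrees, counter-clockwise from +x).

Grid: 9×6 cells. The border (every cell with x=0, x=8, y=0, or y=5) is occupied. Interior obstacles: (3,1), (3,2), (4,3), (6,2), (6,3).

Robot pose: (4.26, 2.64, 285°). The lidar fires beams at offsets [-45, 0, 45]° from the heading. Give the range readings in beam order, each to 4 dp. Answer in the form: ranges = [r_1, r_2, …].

ranges = [0.5200, 1.6979, 3.2800]

beam 1: φ=-45°, α=240°
  cosα=-0.5000 sinα=-0.8660 | (4,2) | tMaxX 0.5200 tMaxY 0.7390 | tΔX 2.0000 tΔY 1.1547
    t=0.5200 [x] (3,2) — stop
  → r_1 = 0.5200
beam 2: φ=0°, α=285°
  cosα=0.2588 sinα=-0.9659 | (4,2) | tMaxX 2.8591 tMaxY 0.6626 | tΔX 3.8637 tΔY 1.0353
    t=0.6626 [y] (4,1)
    t=1.6979 [y] (4,0) — stop
  → r_2 = 1.6979
beam 3: φ=45°, α=330°
  cosα=0.8660 sinα=-0.5000 | (4,2) | tMaxX 0.8545 tMaxY 1.2800 | tΔX 1.1547 tΔY 2.0000
    t=0.8545 [x] (5,2)
    t=1.2800 [y] (5,1)
    t=2.0092 [x] (6,1)
    t=3.1639 [x] (7,1)
    t=3.2800 [y] (7,0) — stop
  → r_3 = 3.2800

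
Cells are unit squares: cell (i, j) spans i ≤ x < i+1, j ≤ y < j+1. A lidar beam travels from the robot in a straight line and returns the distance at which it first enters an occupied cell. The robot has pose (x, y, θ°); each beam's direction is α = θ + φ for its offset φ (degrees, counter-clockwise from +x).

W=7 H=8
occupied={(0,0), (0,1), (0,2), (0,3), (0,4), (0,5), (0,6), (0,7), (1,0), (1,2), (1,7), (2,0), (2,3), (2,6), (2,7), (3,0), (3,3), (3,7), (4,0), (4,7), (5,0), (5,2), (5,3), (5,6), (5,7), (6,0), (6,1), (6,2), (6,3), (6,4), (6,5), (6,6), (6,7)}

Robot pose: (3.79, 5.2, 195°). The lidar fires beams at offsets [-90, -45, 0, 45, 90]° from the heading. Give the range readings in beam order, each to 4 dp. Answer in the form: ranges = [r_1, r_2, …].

ranges = [1.8635, 1.6000, 2.8884, 1.3856, 4.3482]

beam 1: φ=-90°, α=105°
  d=(-0.2588,0.9659)  start (3,5)  tX=3.0523 tY=0.8282  stride 1/|dx|=3.8637 1/|dy|=1.0353
    cross y-line → (3,6), t=0.8282
    cross y-line → (3,7), t=1.8635 (wall)
  → r_1 = 1.8635
beam 2: φ=-45°, α=150°
  d=(-0.8660,0.5000)  start (3,5)  tX=0.9122 tY=1.6000  stride 1/|dx|=1.1547 1/|dy|=2.0000
    cross x-line → (2,5), t=0.9122
    cross y-line → (2,6), t=1.6000 (wall)
  → r_2 = 1.6000
beam 3: φ=0°, α=195°
  d=(-0.9659,-0.2588)  start (3,5)  tX=0.8179 tY=0.7727  stride 1/|dx|=1.0353 1/|dy|=3.8637
    cross y-line → (3,4), t=0.7727
    cross x-line → (2,4), t=0.8179
    cross x-line → (1,4), t=1.8531
    cross x-line → (0,4), t=2.8884 (wall)
  → r_3 = 2.8884
beam 4: φ=45°, α=240°
  d=(-0.5000,-0.8660)  start (3,5)  tX=1.5800 tY=0.2309  stride 1/|dx|=2.0000 1/|dy|=1.1547
    cross y-line → (3,4), t=0.2309
    cross y-line → (3,3), t=1.3856 (wall)
  → r_4 = 1.3856
beam 5: φ=90°, α=285°
  d=(0.2588,-0.9659)  start (3,5)  tX=0.8114 tY=0.2071  stride 1/|dx|=3.8637 1/|dy|=1.0353
    cross y-line → (3,4), t=0.2071
    cross x-line → (4,4), t=0.8114
    cross y-line → (4,3), t=1.2423
    cross y-line → (4,2), t=2.2776
    cross y-line → (4,1), t=3.3129
    cross y-line → (4,0), t=4.3482 (wall)
  → r_5 = 4.3482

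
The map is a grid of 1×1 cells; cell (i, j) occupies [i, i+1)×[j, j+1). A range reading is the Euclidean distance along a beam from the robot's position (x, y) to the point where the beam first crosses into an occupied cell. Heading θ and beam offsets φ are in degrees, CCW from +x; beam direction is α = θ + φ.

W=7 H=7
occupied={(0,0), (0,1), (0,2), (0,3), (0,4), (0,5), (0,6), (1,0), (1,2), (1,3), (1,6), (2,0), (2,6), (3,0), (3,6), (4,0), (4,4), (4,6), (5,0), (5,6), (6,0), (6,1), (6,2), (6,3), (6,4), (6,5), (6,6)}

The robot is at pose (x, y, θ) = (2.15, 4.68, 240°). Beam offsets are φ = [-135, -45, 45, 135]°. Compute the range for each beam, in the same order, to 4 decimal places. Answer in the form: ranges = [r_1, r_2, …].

beam 1: φ=-135°, α=105°
  dir = (cos 105°, sin 105°) = (-0.2588, 0.9659); from cell (2,4)
  next x-line at t=0.5796, next y-line at t=0.3313; Δt_x=3.8637, Δt_y=1.0353
    y: enter (2,5) at t=0.3313
    x: enter (1,5) at t=0.5796
    y: enter (1,6) at t=1.3666 ← occupied
  → r_1 = 1.3666
beam 2: φ=-45°, α=195°
  dir = (cos 195°, sin 195°) = (-0.9659, -0.2588); from cell (2,4)
  next x-line at t=0.1553, next y-line at t=2.6273; Δt_x=1.0353, Δt_y=3.8637
    x: enter (1,4) at t=0.1553
    x: enter (0,4) at t=1.1906 ← occupied
  → r_2 = 1.1906
beam 3: φ=45°, α=285°
  dir = (cos 285°, sin 285°) = (0.2588, -0.9659); from cell (2,4)
  next x-line at t=3.2841, next y-line at t=0.7040; Δt_x=3.8637, Δt_y=1.0353
    y: enter (2,3) at t=0.7040
    y: enter (2,2) at t=1.7393
    y: enter (2,1) at t=2.7745
    x: enter (3,1) at t=3.2841
    y: enter (3,0) at t=3.8098 ← occupied
  → r_3 = 3.8098
beam 4: φ=135°, α=15°
  dir = (cos 15°, sin 15°) = (0.9659, 0.2588); from cell (2,4)
  next x-line at t=0.8800, next y-line at t=1.2364; Δt_x=1.0353, Δt_y=3.8637
    x: enter (3,4) at t=0.8800
    y: enter (3,5) at t=1.2364
    x: enter (4,5) at t=1.9153
    x: enter (5,5) at t=2.9505
    x: enter (6,5) at t=3.9858 ← occupied
  → r_4 = 3.9858

ranges = [1.3666, 1.1906, 3.8098, 3.9858]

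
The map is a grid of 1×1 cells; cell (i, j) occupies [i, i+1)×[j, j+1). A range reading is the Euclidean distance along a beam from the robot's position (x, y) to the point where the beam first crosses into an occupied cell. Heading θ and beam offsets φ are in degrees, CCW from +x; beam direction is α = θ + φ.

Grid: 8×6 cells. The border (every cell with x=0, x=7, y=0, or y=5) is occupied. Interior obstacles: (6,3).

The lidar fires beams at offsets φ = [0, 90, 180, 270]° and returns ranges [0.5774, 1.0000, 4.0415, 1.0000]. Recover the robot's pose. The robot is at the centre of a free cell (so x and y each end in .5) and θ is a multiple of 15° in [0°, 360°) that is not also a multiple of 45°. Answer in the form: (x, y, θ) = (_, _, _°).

(x, y, θ) = (5.5, 4.5, 60°)

Candidates: 23 free-cell centres × 16 headings = 368 poses. Raycast each; keep the one whose scan matches to 4 dp.
  (1.5, 2.5, 150°): beam 3 = 3.0000 ≠ 4.0415 ✗
  (2.5, 1.5, 15°): beam 1 = 4.6587 ≠ 0.5774 ✗
  (3.5, 4.5, 240°): beam 1 = 4.0415 ≠ 0.5774 ✗
  (2.5, 3.5, 120°): beam 1 = 1.7321 ≠ 0.5774 ✗
  …
  (5.5, 4.5, 60°): r_1=0.5774, r_2=1.0000, r_3=4.0415, r_4=1.0000 — all match ✓
Only this pose fits every beam.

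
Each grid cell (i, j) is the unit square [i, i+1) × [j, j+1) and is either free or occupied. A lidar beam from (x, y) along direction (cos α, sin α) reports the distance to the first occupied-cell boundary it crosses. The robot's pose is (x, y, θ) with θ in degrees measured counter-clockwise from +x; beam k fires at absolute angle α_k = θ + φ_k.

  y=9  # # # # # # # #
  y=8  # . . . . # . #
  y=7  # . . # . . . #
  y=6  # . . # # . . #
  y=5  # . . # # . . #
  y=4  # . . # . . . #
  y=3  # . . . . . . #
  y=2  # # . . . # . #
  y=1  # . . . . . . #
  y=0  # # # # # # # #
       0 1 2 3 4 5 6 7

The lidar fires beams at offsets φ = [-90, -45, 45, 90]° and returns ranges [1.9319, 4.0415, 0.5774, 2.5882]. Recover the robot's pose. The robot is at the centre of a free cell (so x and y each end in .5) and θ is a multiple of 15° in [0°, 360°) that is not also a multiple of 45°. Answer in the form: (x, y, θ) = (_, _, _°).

Enumerate (i+0.5, j+0.5, θ) over the 39 free cells and 16 admissible headings. For each, cast all 4 beams and compare to the given ranges.
  (5.5, 5.5, 60°): beam 1 = 1.7321 ≠ 1.9319 ✗
  (3.5, 8.5, 195°): beam 1 = 0.5176 ≠ 1.9319 ✗
  (4.5, 3.5, 345°): beam 1 = 2.5882 ≠ 1.9319 ✗
  …
  (3.5, 3.5, 75°): r_1=1.9319, r_2=4.0415, r_3=0.5774, r_4=2.5882 — all match ✓
Unique over the lattice → pose = (3.5, 3.5, 75°).

(x, y, θ) = (3.5, 3.5, 75°)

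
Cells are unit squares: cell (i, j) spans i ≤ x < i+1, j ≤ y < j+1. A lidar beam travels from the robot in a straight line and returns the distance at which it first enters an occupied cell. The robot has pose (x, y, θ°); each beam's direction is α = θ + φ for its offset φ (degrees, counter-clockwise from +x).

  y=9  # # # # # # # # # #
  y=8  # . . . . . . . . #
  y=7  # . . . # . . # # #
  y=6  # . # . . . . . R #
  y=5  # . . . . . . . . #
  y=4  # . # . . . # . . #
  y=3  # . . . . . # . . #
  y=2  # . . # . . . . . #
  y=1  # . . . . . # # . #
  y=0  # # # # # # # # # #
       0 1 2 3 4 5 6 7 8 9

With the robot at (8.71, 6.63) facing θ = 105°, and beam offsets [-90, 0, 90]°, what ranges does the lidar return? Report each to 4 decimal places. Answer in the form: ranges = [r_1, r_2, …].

ranges = [0.3002, 0.3831, 6.2978]

beam 1: φ=-90°, α=15°
  d=(0.9659,0.2588)  start (8,6)  tX=0.3002 tY=1.4296  stride 1/|dx|=1.0353 1/|dy|=3.8637
    cross x-line → (9,6), t=0.3002 (wall)
  → r_1 = 0.3002
beam 2: φ=0°, α=105°
  d=(-0.2588,0.9659)  start (8,6)  tX=2.7432 tY=0.3831  stride 1/|dx|=3.8637 1/|dy|=1.0353
    cross y-line → (8,7), t=0.3831 (wall)
  → r_2 = 0.3831
beam 3: φ=90°, α=195°
  d=(-0.9659,-0.2588)  start (8,6)  tX=0.7350 tY=2.4341  stride 1/|dx|=1.0353 1/|dy|=3.8637
    cross x-line → (7,6), t=0.7350
    cross x-line → (6,6), t=1.7703
    cross y-line → (6,5), t=2.4341
    cross x-line → (5,5), t=2.8056
    cross x-line → (4,5), t=3.8409
    cross x-line → (3,5), t=4.8762
    cross x-line → (2,5), t=5.9114
    cross y-line → (2,4), t=6.2978 (wall)
  → r_3 = 6.2978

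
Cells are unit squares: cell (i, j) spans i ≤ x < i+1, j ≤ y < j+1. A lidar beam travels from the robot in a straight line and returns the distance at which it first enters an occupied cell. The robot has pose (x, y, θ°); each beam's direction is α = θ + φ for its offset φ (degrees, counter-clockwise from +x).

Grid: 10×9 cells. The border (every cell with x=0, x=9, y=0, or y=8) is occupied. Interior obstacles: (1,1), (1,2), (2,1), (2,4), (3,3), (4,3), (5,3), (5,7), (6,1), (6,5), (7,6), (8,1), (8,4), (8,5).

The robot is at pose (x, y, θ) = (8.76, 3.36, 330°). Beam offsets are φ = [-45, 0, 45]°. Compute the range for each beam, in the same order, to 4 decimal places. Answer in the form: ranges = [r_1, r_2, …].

beam 1: φ=-45°, α=285°
  cosα=0.2588 sinα=-0.9659 | (8,3) | tMaxX 0.9273 tMaxY 0.3727 | tΔX 3.8637 tΔY 1.0353
    t=0.3727 [y] (8,2)
    t=0.9273 [x] (9,2) — stop
  → r_1 = 0.9273
beam 2: φ=0°, α=330°
  cosα=0.8660 sinα=-0.5000 | (8,3) | tMaxX 0.2771 tMaxY 0.7200 | tΔX 1.1547 tΔY 2.0000
    t=0.2771 [x] (9,3) — stop
  → r_2 = 0.2771
beam 3: φ=45°, α=15°
  cosα=0.9659 sinα=0.2588 | (8,3) | tMaxX 0.2485 tMaxY 2.4728 | tΔX 1.0353 tΔY 3.8637
    t=0.2485 [x] (9,3) — stop
  → r_3 = 0.2485

ranges = [0.9273, 0.2771, 0.2485]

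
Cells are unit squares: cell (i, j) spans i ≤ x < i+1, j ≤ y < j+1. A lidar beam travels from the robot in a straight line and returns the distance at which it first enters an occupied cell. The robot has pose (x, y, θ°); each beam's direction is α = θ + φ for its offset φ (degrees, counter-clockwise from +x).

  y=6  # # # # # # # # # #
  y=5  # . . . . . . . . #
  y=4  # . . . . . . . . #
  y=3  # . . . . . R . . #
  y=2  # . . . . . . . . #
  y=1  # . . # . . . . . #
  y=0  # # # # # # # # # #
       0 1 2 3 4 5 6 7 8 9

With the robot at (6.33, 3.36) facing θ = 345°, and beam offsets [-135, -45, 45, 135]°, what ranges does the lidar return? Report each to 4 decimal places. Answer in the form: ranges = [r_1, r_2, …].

beam 1: φ=-135°, α=210°
  d=(-0.8660,-0.5000)  start (6,3)  tX=0.3811 tY=0.7200  stride 1/|dx|=1.1547 1/|dy|=2.0000
    cross x-line → (5,3), t=0.3811
    cross y-line → (5,2), t=0.7200
    cross x-line → (4,2), t=1.5358
    cross x-line → (3,2), t=2.6905
    cross y-line → (3,1), t=2.7200 (wall)
  → r_1 = 2.7200
beam 2: φ=-45°, α=300°
  d=(0.5000,-0.8660)  start (6,3)  tX=1.3400 tY=0.4157  stride 1/|dx|=2.0000 1/|dy|=1.1547
    cross y-line → (6,2), t=0.4157
    cross x-line → (7,2), t=1.3400
    cross y-line → (7,1), t=1.5704
    cross y-line → (7,0), t=2.7251 (wall)
  → r_2 = 2.7251
beam 3: φ=45°, α=30°
  d=(0.8660,0.5000)  start (6,3)  tX=0.7736 tY=1.2800  stride 1/|dx|=1.1547 1/|dy|=2.0000
    cross x-line → (7,3), t=0.7736
    cross y-line → (7,4), t=1.2800
    cross x-line → (8,4), t=1.9283
    cross x-line → (9,4), t=3.0831 (wall)
  → r_3 = 3.0831
beam 4: φ=135°, α=120°
  d=(-0.5000,0.8660)  start (6,3)  tX=0.6600 tY=0.7390  stride 1/|dx|=2.0000 1/|dy|=1.1547
    cross x-line → (5,3), t=0.6600
    cross y-line → (5,4), t=0.7390
    cross y-line → (5,5), t=1.8937
    cross x-line → (4,5), t=2.6600
    cross y-line → (4,6), t=3.0484 (wall)
  → r_4 = 3.0484

ranges = [2.7200, 2.7251, 3.0831, 3.0484]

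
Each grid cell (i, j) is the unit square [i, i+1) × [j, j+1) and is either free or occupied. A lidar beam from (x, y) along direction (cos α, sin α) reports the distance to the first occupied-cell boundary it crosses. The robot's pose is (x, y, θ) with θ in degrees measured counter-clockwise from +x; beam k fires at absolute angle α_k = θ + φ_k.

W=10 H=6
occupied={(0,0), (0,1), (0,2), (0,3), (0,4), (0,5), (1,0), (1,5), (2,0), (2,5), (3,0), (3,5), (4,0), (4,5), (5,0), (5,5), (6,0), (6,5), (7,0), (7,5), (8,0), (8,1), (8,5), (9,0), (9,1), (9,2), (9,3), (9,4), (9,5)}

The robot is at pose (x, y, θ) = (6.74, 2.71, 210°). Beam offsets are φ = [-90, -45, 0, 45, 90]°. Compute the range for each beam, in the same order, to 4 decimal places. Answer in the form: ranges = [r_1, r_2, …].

ranges = [2.6443, 5.9425, 3.4200, 1.7703, 1.9745]

beam 1: φ=-90°, α=120°
  direction (-0.5000, 0.8660); cell (6,2); t to first gridline: x 1.4800, y 0.3349 (then +2.0000 / +1.1547)
    (6,3) via y @ 0.3349
    (5,3) via x @ 1.4800
    (5,4) via y @ 1.4896
    (5,5) via y @ 2.6443  # hit
  → r_1 = 2.6443
beam 2: φ=-45°, α=165°
  direction (-0.9659, 0.2588); cell (6,2); t to first gridline: x 0.7661, y 1.1205 (then +1.0353 / +3.8637)
    (5,2) via x @ 0.7661
    (5,3) via y @ 1.1205
    (4,3) via x @ 1.8014
    (3,3) via x @ 2.8367
    (2,3) via x @ 3.8719
    (1,3) via x @ 4.9072
    (1,4) via y @ 4.9842
    (0,4) via x @ 5.9425  # hit
  → r_2 = 5.9425
beam 3: φ=0°, α=210°
  direction (-0.8660, -0.5000); cell (6,2); t to first gridline: x 0.8545, y 1.4200 (then +1.1547 / +2.0000)
    (5,2) via x @ 0.8545
    (5,1) via y @ 1.4200
    (4,1) via x @ 2.0092
    (3,1) via x @ 3.1639
    (3,0) via y @ 3.4200  # hit
  → r_3 = 3.4200
beam 4: φ=45°, α=255°
  direction (-0.2588, -0.9659); cell (6,2); t to first gridline: x 2.8591, y 0.7350 (then +3.8637 / +1.0353)
    (6,1) via y @ 0.7350
    (6,0) via y @ 1.7703  # hit
  → r_4 = 1.7703
beam 5: φ=90°, α=300°
  direction (0.5000, -0.8660); cell (6,2); t to first gridline: x 0.5200, y 0.8198 (then +2.0000 / +1.1547)
    (7,2) via x @ 0.5200
    (7,1) via y @ 0.8198
    (7,0) via y @ 1.9745  # hit
  → r_5 = 1.9745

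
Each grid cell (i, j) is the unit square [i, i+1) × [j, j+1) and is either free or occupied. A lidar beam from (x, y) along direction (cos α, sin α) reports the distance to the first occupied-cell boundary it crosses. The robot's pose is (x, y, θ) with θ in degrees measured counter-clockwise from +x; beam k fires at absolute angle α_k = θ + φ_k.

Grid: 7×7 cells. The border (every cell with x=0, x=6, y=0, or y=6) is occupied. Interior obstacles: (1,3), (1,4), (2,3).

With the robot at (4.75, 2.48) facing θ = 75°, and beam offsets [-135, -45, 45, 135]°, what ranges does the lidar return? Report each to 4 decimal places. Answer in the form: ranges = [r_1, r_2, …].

ranges = [1.7090, 1.4434, 4.0645, 2.9600]

beam 1: φ=-135°, α=300°
  cosα=0.5000 sinα=-0.8660 | (4,2) | tMaxX 0.5000 tMaxY 0.5543 | tΔX 2.0000 tΔY 1.1547
    t=0.5000 [x] (5,2)
    t=0.5543 [y] (5,1)
    t=1.7090 [y] (5,0) — stop
  → r_1 = 1.7090
beam 2: φ=-45°, α=30°
  cosα=0.8660 sinα=0.5000 | (4,2) | tMaxX 0.2887 tMaxY 1.0400 | tΔX 1.1547 tΔY 2.0000
    t=0.2887 [x] (5,2)
    t=1.0400 [y] (5,3)
    t=1.4434 [x] (6,3) — stop
  → r_2 = 1.4434
beam 3: φ=45°, α=120°
  cosα=-0.5000 sinα=0.8660 | (4,2) | tMaxX 1.5000 tMaxY 0.6004 | tΔX 2.0000 tΔY 1.1547
    t=0.6004 [y] (4,3)
    t=1.5000 [x] (3,3)
    t=1.7551 [y] (3,4)
    t=2.9098 [y] (3,5)
    t=3.5000 [x] (2,5)
    t=4.0645 [y] (2,6) — stop
  → r_3 = 4.0645
beam 4: φ=135°, α=210°
  cosα=-0.8660 sinα=-0.5000 | (4,2) | tMaxX 0.8660 tMaxY 0.9600 | tΔX 1.1547 tΔY 2.0000
    t=0.8660 [x] (3,2)
    t=0.9600 [y] (3,1)
    t=2.0207 [x] (2,1)
    t=2.9600 [y] (2,0) — stop
  → r_4 = 2.9600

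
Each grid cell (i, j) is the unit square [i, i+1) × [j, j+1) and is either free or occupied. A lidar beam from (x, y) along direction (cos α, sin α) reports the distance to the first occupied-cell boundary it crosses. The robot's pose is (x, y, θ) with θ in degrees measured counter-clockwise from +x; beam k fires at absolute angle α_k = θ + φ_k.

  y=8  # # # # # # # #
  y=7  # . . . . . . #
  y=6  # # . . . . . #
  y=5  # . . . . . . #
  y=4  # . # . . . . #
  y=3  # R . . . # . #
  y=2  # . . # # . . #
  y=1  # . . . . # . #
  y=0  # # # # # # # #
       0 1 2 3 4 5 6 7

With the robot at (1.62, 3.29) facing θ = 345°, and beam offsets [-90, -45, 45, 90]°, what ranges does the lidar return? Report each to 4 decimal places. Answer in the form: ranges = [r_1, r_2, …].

ranges = [2.3708, 2.6443, 1.4200, 1.4682]

beam 1: φ=-90°, α=255°
  d=(-0.2588,-0.9659)  start (1,3)  tX=2.3955 tY=0.3002  stride 1/|dx|=3.8637 1/|dy|=1.0353
    cross y-line → (1,2), t=0.3002
    cross y-line → (1,1), t=1.3355
    cross y-line → (1,0), t=2.3708 (wall)
  → r_1 = 2.3708
beam 2: φ=-45°, α=300°
  d=(0.5000,-0.8660)  start (1,3)  tX=0.7600 tY=0.3349  stride 1/|dx|=2.0000 1/|dy|=1.1547
    cross y-line → (1,2), t=0.3349
    cross x-line → (2,2), t=0.7600
    cross y-line → (2,1), t=1.4896
    cross y-line → (2,0), t=2.6443 (wall)
  → r_2 = 2.6443
beam 3: φ=45°, α=30°
  d=(0.8660,0.5000)  start (1,3)  tX=0.4388 tY=1.4200  stride 1/|dx|=1.1547 1/|dy|=2.0000
    cross x-line → (2,3), t=0.4388
    cross y-line → (2,4), t=1.4200 (wall)
  → r_3 = 1.4200
beam 4: φ=90°, α=75°
  d=(0.2588,0.9659)  start (1,3)  tX=1.4682 tY=0.7350  stride 1/|dx|=3.8637 1/|dy|=1.0353
    cross y-line → (1,4), t=0.7350
    cross x-line → (2,4), t=1.4682 (wall)
  → r_4 = 1.4682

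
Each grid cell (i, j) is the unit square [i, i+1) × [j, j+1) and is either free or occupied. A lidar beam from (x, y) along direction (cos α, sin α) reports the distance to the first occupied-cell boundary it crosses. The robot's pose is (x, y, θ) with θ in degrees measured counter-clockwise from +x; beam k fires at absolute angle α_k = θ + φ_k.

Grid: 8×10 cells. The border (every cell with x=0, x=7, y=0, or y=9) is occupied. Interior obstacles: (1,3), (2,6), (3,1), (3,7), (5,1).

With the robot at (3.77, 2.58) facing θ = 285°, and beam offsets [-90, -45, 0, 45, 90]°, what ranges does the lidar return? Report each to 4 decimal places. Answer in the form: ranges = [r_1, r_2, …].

ranges = [2.8677, 0.6697, 0.6005, 1.4203, 3.3439]

beam 1: φ=-90°, α=195°
  dir = (cos 195°, sin 195°) = (-0.9659, -0.2588); from cell (3,2)
  next x-line at t=0.7972, next y-line at t=2.2409; Δt_x=1.0353, Δt_y=3.8637
    x: enter (2,2) at t=0.7972
    x: enter (1,2) at t=1.8324
    y: enter (1,1) at t=2.2409
    x: enter (0,1) at t=2.8677 ← occupied
  → r_1 = 2.8677
beam 2: φ=-45°, α=240°
  dir = (cos 240°, sin 240°) = (-0.5000, -0.8660); from cell (3,2)
  next x-line at t=1.5400, next y-line at t=0.6697; Δt_x=2.0000, Δt_y=1.1547
    y: enter (3,1) at t=0.6697 ← occupied
  → r_2 = 0.6697
beam 3: φ=0°, α=285°
  dir = (cos 285°, sin 285°) = (0.2588, -0.9659); from cell (3,2)
  next x-line at t=0.8887, next y-line at t=0.6005; Δt_x=3.8637, Δt_y=1.0353
    y: enter (3,1) at t=0.6005 ← occupied
  → r_3 = 0.6005
beam 4: φ=45°, α=330°
  dir = (cos 330°, sin 330°) = (0.8660, -0.5000); from cell (3,2)
  next x-line at t=0.2656, next y-line at t=1.1600; Δt_x=1.1547, Δt_y=2.0000
    x: enter (4,2) at t=0.2656
    y: enter (4,1) at t=1.1600
    x: enter (5,1) at t=1.4203 ← occupied
  → r_4 = 1.4203
beam 5: φ=90°, α=15°
  dir = (cos 15°, sin 15°) = (0.9659, 0.2588); from cell (3,2)
  next x-line at t=0.2381, next y-line at t=1.6228; Δt_x=1.0353, Δt_y=3.8637
    x: enter (4,2) at t=0.2381
    x: enter (5,2) at t=1.2734
    y: enter (5,3) at t=1.6228
    x: enter (6,3) at t=2.3087
    x: enter (7,3) at t=3.3439 ← occupied
  → r_5 = 3.3439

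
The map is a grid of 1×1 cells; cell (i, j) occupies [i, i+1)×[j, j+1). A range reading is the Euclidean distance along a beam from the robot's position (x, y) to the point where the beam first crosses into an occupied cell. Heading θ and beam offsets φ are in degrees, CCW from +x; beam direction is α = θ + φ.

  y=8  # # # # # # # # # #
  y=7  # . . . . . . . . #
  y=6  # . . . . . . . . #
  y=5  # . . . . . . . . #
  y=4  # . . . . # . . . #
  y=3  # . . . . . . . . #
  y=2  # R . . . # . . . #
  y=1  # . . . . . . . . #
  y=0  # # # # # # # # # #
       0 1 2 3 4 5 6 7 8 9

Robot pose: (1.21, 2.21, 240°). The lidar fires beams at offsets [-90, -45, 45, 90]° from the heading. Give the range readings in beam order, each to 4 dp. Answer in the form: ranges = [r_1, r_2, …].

ranges = [0.2425, 0.2174, 1.2527, 2.4200]

beam 1: φ=-90°, α=150°
  d=(-0.8660,0.5000)  start (1,2)  tX=0.2425 tY=1.5800  stride 1/|dx|=1.1547 1/|dy|=2.0000
    cross x-line → (0,2), t=0.2425 (wall)
  → r_1 = 0.2425
beam 2: φ=-45°, α=195°
  d=(-0.9659,-0.2588)  start (1,2)  tX=0.2174 tY=0.8114  stride 1/|dx|=1.0353 1/|dy|=3.8637
    cross x-line → (0,2), t=0.2174 (wall)
  → r_2 = 0.2174
beam 3: φ=45°, α=285°
  d=(0.2588,-0.9659)  start (1,2)  tX=3.0523 tY=0.2174  stride 1/|dx|=3.8637 1/|dy|=1.0353
    cross y-line → (1,1), t=0.2174
    cross y-line → (1,0), t=1.2527 (wall)
  → r_3 = 1.2527
beam 4: φ=90°, α=330°
  d=(0.8660,-0.5000)  start (1,2)  tX=0.9122 tY=0.4200  stride 1/|dx|=1.1547 1/|dy|=2.0000
    cross y-line → (1,1), t=0.4200
    cross x-line → (2,1), t=0.9122
    cross x-line → (3,1), t=2.0669
    cross y-line → (3,0), t=2.4200 (wall)
  → r_4 = 2.4200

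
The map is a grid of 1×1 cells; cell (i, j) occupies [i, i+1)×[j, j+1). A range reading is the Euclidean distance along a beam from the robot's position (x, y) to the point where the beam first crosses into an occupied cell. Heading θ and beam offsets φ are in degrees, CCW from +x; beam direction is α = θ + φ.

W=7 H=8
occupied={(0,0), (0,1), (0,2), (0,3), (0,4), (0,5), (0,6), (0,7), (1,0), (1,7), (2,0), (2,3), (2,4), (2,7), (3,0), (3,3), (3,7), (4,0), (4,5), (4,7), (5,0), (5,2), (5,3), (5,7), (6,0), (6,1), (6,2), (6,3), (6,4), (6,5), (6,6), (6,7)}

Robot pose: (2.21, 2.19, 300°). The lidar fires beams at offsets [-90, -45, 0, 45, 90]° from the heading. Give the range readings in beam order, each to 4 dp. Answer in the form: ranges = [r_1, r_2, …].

beam 1: φ=-90°, α=210°
  direction (-0.8660, -0.5000); cell (2,2); t to first gridline: x 0.2425, y 0.3800 (then +1.1547 / +2.0000)
    (1,2) via x @ 0.2425
    (1,1) via y @ 0.3800
    (0,1) via x @ 1.3972  # hit
  → r_1 = 1.3972
beam 2: φ=-45°, α=255°
  direction (-0.2588, -0.9659); cell (2,2); t to first gridline: x 0.8114, y 0.1967 (then +3.8637 / +1.0353)
    (2,1) via y @ 0.1967
    (1,1) via x @ 0.8114
    (1,0) via y @ 1.2320  # hit
  → r_2 = 1.2320
beam 3: φ=0°, α=300°
  direction (0.5000, -0.8660); cell (2,2); t to first gridline: x 1.5800, y 0.2194 (then +2.0000 / +1.1547)
    (2,1) via y @ 0.2194
    (2,0) via y @ 1.3741  # hit
  → r_3 = 1.3741
beam 4: φ=45°, α=345°
  direction (0.9659, -0.2588); cell (2,2); t to first gridline: x 0.8179, y 0.7341 (then +1.0353 / +3.8637)
    (2,1) via y @ 0.7341
    (3,1) via x @ 0.8179
    (4,1) via x @ 1.8531
    (5,1) via x @ 2.8884
    (6,1) via x @ 3.9237  # hit
  → r_4 = 3.9237
beam 5: φ=90°, α=30°
  direction (0.8660, 0.5000); cell (2,2); t to first gridline: x 0.9122, y 1.6200 (then +1.1547 / +2.0000)
    (3,2) via x @ 0.9122
    (3,3) via y @ 1.6200  # hit
  → r_5 = 1.6200

ranges = [1.3972, 1.2320, 1.3741, 3.9237, 1.6200]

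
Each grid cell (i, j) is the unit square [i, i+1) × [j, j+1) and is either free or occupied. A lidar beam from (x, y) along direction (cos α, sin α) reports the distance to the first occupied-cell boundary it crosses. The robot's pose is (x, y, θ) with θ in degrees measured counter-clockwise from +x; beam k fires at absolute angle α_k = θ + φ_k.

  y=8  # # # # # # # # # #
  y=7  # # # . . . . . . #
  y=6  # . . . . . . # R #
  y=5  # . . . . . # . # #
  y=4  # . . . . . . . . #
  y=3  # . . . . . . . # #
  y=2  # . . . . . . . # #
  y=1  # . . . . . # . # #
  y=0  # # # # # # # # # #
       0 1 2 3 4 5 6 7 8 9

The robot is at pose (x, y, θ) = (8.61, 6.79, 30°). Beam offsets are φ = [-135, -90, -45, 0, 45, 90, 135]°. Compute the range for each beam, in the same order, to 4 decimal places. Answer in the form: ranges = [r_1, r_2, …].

beam 1: φ=-135°, α=255°
  cosα=-0.2588 sinα=-0.9659 | (8,6) | tMaxX 2.3569 tMaxY 0.8179 | tΔX 3.8637 tΔY 1.0353
    t=0.8179 [y] (8,5) — stop
  → r_1 = 0.8179
beam 2: φ=-90°, α=300°
  cosα=0.5000 sinα=-0.8660 | (8,6) | tMaxX 0.7800 tMaxY 0.9122 | tΔX 2.0000 tΔY 1.1547
    t=0.7800 [x] (9,6) — stop
  → r_2 = 0.7800
beam 3: φ=-45°, α=345°
  cosα=0.9659 sinα=-0.2588 | (8,6) | tMaxX 0.4038 tMaxY 3.0523 | tΔX 1.0353 tΔY 3.8637
    t=0.4038 [x] (9,6) — stop
  → r_3 = 0.4038
beam 4: φ=0°, α=30°
  cosα=0.8660 sinα=0.5000 | (8,6) | tMaxX 0.4503 tMaxY 0.4200 | tΔX 1.1547 tΔY 2.0000
    t=0.4200 [y] (8,7)
    t=0.4503 [x] (9,7) — stop
  → r_4 = 0.4503
beam 5: φ=45°, α=75°
  cosα=0.2588 sinα=0.9659 | (8,6) | tMaxX 1.5068 tMaxY 0.2174 | tΔX 3.8637 tΔY 1.0353
    t=0.2174 [y] (8,7)
    t=1.2527 [y] (8,8) — stop
  → r_5 = 1.2527
beam 6: φ=90°, α=120°
  cosα=-0.5000 sinα=0.8660 | (8,6) | tMaxX 1.2200 tMaxY 0.2425 | tΔX 2.0000 tΔY 1.1547
    t=0.2425 [y] (8,7)
    t=1.2200 [x] (7,7)
    t=1.3972 [y] (7,8) — stop
  → r_6 = 1.3972
beam 7: φ=135°, α=165°
  cosα=-0.9659 sinα=0.2588 | (8,6) | tMaxX 0.6315 tMaxY 0.8114 | tΔX 1.0353 tΔY 3.8637
    t=0.6315 [x] (7,6) — stop
  → r_7 = 0.6315

ranges = [0.8179, 0.7800, 0.4038, 0.4503, 1.2527, 1.3972, 0.6315]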